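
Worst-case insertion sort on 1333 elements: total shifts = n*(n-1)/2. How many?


Sum of shifts = 1 + 2 + 3 + ... + 1332
= 1333 * 1332 / 2
= 1775556 / 2
= 887778


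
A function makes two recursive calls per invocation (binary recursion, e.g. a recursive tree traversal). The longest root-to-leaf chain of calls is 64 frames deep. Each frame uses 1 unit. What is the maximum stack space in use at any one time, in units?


Binary recursion: the two calls run one after the other, so only one root-to-leaf chain of frames is on the stack at a time.
Maximum depth (longest chain) = 64 frames
Each frame = 1 unit
Max stack space = 64 * 1 = 64


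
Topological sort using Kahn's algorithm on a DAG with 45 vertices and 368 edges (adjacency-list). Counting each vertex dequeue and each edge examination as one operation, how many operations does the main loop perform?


Kahn's algorithm:
  1. Compute in-degrees: O(V + E)
  2. Process queue: each vertex dequeued once (O(V))
     each edge examined once (O(E))
Total = V + E = 45 + 368 = 413


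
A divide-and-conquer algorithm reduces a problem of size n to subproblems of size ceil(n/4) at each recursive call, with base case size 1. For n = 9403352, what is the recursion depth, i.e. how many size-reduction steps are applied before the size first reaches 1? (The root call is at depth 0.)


Each step divides the size by 4 (rounding up); after k steps the size is ceil(n/4^k), which equals 1 exactly when 4^k >= n.
So the depth is the smallest k with 4^k >= 9403352, i.e. ceil(log_4(9403352)).
4^11 = 4194304 < 9403352 <= 16777216 = 4^12
Recursion depth = 12


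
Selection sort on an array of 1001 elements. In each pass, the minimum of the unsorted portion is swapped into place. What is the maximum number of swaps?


Selection sort performs one swap per pass:
  Pass 1: find min in positions 0 to 1000, swap with position 0
  Pass 2: find min in positions 1 to 1000, swap with position 1
  Pass 3: find min in positions 2 to 1000, swap with position 2
  Pass 4: find min in positions 3 to 1000, swap with position 3
  Pass 5: find min in positions 4 to 1000, swap with position 4
  ... (995 more passes)
Total passes (and swaps) = n - 1 = 1001 - 1 = 1000


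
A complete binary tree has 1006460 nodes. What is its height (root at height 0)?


In a complete binary tree, level k holds nodes 2^k .. 2^(k+1)-1 (1-indexed).
Height = floor(log2(n)) = floor(log2(1006460)) = 19
Check: 2^19 = 524288 <= 1006460 < 1048576 = 2^20


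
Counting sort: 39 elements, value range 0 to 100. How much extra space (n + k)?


n = 39 (output array)
k = 101 (count array for 101 distinct values)
Extra space = 39 + 101 = 140


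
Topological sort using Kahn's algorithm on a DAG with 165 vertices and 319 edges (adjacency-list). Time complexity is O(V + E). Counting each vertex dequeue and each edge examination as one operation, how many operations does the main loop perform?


Kahn's algorithm:
  1. Compute in-degrees: O(V + E)
  2. Process queue: each vertex dequeued once (O(V))
     each edge examined once (O(E))
Total = V + E = 165 + 319 = 484


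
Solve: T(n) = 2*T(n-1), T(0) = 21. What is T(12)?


Unrolling:
T(12) = 2*T(11) = 2^2*T(10) = ... = 2^12*T(0)
= 2^12 * 21
= 4096 * 21 = 86016


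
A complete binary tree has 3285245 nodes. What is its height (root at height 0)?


In a complete binary tree, level k holds nodes 2^k .. 2^(k+1)-1 (1-indexed).
Height = floor(log2(n)) = floor(log2(3285245)) = 21
Check: 2^21 = 2097152 <= 3285245 < 4194304 = 2^22


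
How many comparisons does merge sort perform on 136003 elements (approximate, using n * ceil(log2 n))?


Recursion depth: ceil(log2(136003)) = 18
Each recursion level merges n = 136003 elements
Total = 136003 * 18 = 2448054


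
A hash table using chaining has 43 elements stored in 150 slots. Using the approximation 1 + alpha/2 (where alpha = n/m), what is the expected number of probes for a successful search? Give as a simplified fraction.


Load factor alpha = n/m = 43/150
Expected probes = 1 + alpha/2 = 1 + 43/(2*150)
= 1 + 43/300
= 300/300 + 43/300
= 343/300


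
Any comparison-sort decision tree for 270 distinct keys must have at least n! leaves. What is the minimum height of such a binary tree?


A binary decision tree of height h has at most 2^h leaves and needs at least n! of them, so h >= ceil(log2(n!)).
270! is far too large to multiply out, so use Stirling's series:
  ln(n!) ~ n ln n - n + (1/2) ln(2 pi n) + 1/(12n)  (error below 1/(360 n^3), negligible here)
  ln(270) = 5.5984220
  n ln n = 270 * 5.5984220 = 1511.5739
  (1/2) ln(2 pi * 270) = (1/2) ln(1696.4600) = 3.7181
  1/(12*270) = 0.0003
  ln(270!) ~ 1511.5739 - 270 + 3.7181 + 0.0003 = 1245.2923
Convert to base 2: log2(270!) = 1245.2923 / ln 2 = 1245.2923 / 0.69314718 = 1796.5770
ceil(1796.5770) = 1797


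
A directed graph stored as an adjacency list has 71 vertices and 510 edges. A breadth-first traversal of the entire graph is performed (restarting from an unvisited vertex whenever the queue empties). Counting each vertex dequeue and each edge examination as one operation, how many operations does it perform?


A full BFS traversal dequeues each vertex once and examines each edge once.
Vertex visits: 71
Edge visits: 510
V + E = 71 + 510 = 581


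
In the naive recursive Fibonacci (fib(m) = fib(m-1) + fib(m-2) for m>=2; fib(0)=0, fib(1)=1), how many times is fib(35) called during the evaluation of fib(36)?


Let N(m) = number of times fib(m) is called while evaluating fib(36).
N(36) = 1 (the initial call).
N(35) = 1 (only fib(36) calls it).
For 1 <= m <= 34: fib(m) is called by fib(m+1) and fib(m+2), so
  N(m) = N(m+1) + N(m+2).
fib(0) is called only by fib(2), so N(0) = N(2).
Walk down from m=36:
  N(36)=1, N(35)=1
N(35) = 1


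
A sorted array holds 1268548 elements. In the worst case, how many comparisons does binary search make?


Halving sequence: 1268548 -> 634274 -> 317137 -> 158568 -> 79284 -> 39642 -> 19821 -> 9910 -> 4955 -> 2477 -> 1238 -> 619 -> 309 -> 154 -> 77 -> 38 -> 19 -> 9 -> 4 -> 2 -> 1
Number of halvings = 20
Max comparisons = 20 + 1 = 21


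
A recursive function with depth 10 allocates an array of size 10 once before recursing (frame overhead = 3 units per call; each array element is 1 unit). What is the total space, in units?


Array allocation: 10 units (allocated once)
Stack frames: 10 deep * 3 per frame = 30 units
Total = 10 + 30 = 40


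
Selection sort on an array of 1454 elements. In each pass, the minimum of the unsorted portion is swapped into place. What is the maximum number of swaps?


Selection sort performs one swap per pass:
  Pass 1: find min in positions 0 to 1453, swap with position 0
  Pass 2: find min in positions 1 to 1453, swap with position 1
  Pass 3: find min in positions 2 to 1453, swap with position 2
  Pass 4: find min in positions 3 to 1453, swap with position 3
  Pass 5: find min in positions 4 to 1453, swap with position 4
  ... (1448 more passes)
Total passes (and swaps) = n - 1 = 1454 - 1 = 1453


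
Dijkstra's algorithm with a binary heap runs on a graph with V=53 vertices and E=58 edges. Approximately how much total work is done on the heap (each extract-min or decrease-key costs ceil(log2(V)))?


Dijkstra with a binary heap: each vertex is extracted once, each edge may relax once.
Each heap operation costs O(log V).
V + E = 53 + 58 = 111
ceil(log2(53)) = 6 (since 2^5 = 32 < 53 <= 64 = 2^6)
Total heap work = (V+E) * ceil(log2(V)) = 111 * 6 = 666


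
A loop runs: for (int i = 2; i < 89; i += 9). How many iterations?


Loop starts at i = 2, increments by 9, stops when i >= 89.
Number of iterations = ceil((89 - 2) / 9)
= ceil(87 / 9)
= 10


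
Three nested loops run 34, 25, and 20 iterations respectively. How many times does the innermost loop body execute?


Loop 1 (outermost): 34 iterations
Loop 2 (middle): 25 iterations per outer
Loop 3 (innermost): 20 iterations per middle
Total = 34 * 25 * 20 = 17000


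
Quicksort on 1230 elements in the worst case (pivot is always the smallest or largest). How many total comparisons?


In the worst case, each partition step picks the worst pivot:
  Partition 1: 1229 comparisons (n-1 elements to compare)
  Partition 2: 1228 comparisons
  Partition 3: 1227 comparisons
  Partition 4: 1226 comparisons
  Partition 5: 1225 comparisons
  ...
  Last partition: 0 comparisons
Total = (n-1) + (n-2) + ... + 1 + 0 = n*(n-1)/2
= 1230*1229/2 = 755835


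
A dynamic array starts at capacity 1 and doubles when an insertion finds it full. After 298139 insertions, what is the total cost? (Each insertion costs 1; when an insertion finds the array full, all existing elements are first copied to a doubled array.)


Insertion cost: 298139 (one per element)
Resizes occur just before inserting elements 2, 3, 5, 9, ...
Elements copied at each resize: 1 + 2 + 4 + 8 + 16 + 32 + 64 + 128 + 256 + 512 + 1024 + 2048 + 4096 + 8192 + 16384 + 32768 + 65536 + 131072 + 262144
Sum of copies = 524287 (geometric series: 2^k - 1)
Total = 298139 + 524287 = 822426


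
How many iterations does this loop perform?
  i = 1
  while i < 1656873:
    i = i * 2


The loop variable doubles each iteration:
i = 1 -> 2 -> 4 -> 8 -> 16 -> 32 -> 64 -> 128 -> 256 -> 512 -> 1024 -> 2048 -> 4096 -> 8192 -> 16384 -> 32768 -> 65536 -> 131072 -> 262144 -> 524288 -> 1048576 -> 2097152 (stop, 2097152 >= 1656873)
Number of doublings = ceil(log2(1656873)) = 21


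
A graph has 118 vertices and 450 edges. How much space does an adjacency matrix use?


Adjacency matrix: V x V grid of entries
Space = V^2 = 118^2 = 118 * 118 = 13924


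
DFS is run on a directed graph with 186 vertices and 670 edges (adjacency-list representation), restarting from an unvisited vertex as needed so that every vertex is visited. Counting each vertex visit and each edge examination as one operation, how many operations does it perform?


A full DFS traversal processes each vertex exactly once (push/pop on stack).
Each directed edge is examined once.
V = 186, E = 670
V + E = 856


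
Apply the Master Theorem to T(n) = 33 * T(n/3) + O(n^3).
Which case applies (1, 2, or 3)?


The Master Theorem: T(n) = a*T(n/b) + O(n^c)
  a = 33, b = 3, c = 3
log_b(a) = log_3(33) ~ 3.183
Compare b^c with a: 3^3 = 27 < 33, so c < log_b(a).
Since c < log_b(a), Case 1 applies.
T(n) = O(n^(log_3 33)) ~ O(n^3.183)
Master Theorem case = 1


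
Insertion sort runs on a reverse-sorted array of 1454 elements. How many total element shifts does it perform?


Sum of shifts = 1 + 2 + 3 + ... + 1453
= 1454 * 1453 / 2
= 2112662 / 2
= 1056331


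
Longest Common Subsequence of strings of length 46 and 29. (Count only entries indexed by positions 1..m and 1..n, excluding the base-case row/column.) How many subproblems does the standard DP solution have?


DP table indexed by positions in both strings.
First string: 46 positions
Second string: 29 positions
Total = 46 * 29 = 1334


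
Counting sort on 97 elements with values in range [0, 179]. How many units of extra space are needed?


Output array size: 97 (to store sorted result)
Count array size: 180 (one slot per possible value, range 0 to 179)
Total extra space = 97 + 180 = 277


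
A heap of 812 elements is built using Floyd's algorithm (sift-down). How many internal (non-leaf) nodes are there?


Leaf nodes occupy roughly half the array.
Sift-down is called for each internal node, starting from the last one.
Internal nodes = floor(n/2) = floor(812/2) = 406


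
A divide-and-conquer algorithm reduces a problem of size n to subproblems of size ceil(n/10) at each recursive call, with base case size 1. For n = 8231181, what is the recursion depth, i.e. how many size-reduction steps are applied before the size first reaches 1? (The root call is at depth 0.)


Each step divides the size by 10 (rounding up); after k steps the size is ceil(n/10^k), which equals 1 exactly when 10^k >= n.
So the depth is the smallest k with 10^k >= 8231181, i.e. ceil(log_10(8231181)).
10^6 = 1000000 < 8231181 <= 10000000 = 10^7
Recursion depth = 7


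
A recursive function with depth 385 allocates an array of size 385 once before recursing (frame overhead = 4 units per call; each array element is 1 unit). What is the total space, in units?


Array allocation: 385 units (allocated once)
Stack frames: 385 deep * 4 per frame = 1540 units
Total = 385 + 1540 = 1925


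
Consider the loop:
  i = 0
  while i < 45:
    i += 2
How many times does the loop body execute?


Starting at i = 0, each iteration adds 2.
Iterations until i >= 45:
  Iteration 1: i = 0 -> i = 2
  Iteration 2: i = 2 -> i = 4
  Iteration 3: i = 4 -> i = 6
  Iteration 4: i = 6 -> i = 8
  Iteration 5: i = 8 -> i = 10
  Iteration 6: i = 10 -> i = 12
  Iteration 7: i = 12 -> i = 14
  Iteration 8: i = 14 -> i = 16
  ... continuing ...
Total iterations = ceil(45/2) = 23


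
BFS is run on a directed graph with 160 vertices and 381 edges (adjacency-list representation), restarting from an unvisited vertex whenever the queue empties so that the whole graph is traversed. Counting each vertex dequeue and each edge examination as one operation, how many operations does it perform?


A full BFS traversal dequeues each vertex exactly once and examines each directed edge exactly once.
V = 160 (vertex processing cost)
E = 381 (edge examination cost)
Total operations proportional to V + E = 160 + 381 = 541


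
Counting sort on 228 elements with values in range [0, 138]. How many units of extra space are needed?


Output array size: 228 (to store sorted result)
Count array size: 139 (one slot per possible value, range 0 to 138)
Total extra space = 228 + 139 = 367


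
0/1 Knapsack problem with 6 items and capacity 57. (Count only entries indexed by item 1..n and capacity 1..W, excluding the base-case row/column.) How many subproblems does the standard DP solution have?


The DP table is indexed by (item, capacity).
Rows: 6 items
Columns: 57 capacity values (1 to W)
Total subproblems = 6 * 57 = 342


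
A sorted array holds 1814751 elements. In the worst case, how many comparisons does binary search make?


Halving sequence: 1814751 -> 907375 -> 453687 -> 226843 -> 113421 -> 56710 -> 28355 -> 14177 -> 7088 -> 3544 -> 1772 -> 886 -> 443 -> 221 -> 110 -> 55 -> 27 -> 13 -> 6 -> 3 -> 1
Number of halvings = 20
Max comparisons = 20 + 1 = 21


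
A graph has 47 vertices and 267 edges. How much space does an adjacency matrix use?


Adjacency matrix: V x V grid of entries
Space = V^2 = 47^2 = 47 * 47 = 2209


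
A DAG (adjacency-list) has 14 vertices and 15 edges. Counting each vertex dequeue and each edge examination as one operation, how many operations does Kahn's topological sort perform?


V = 14 (vertex processing)
E = 15 (edge processing)
V + E = 14 + 15 = 29


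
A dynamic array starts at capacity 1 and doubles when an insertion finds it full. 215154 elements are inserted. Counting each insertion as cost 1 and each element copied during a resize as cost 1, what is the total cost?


n = 215154
Insertion costs: 215154
Resizes copy 1, 2, 4, ... up to the largest power of 2 that is <= n-1 = 215153, i.e. 131072.
Copy costs = 1 + 2 + 4 + 8 + 16 + 32 + 64 + 128 + 256 + 512 + 1024 + 2048 + 4096 + 8192 + 16384 + 32768 + 65536 + 131072 = 262143
Total = 215154 + 262143 = 477297


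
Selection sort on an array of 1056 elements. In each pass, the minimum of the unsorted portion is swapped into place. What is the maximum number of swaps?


Selection sort performs one swap per pass:
  Pass 1: find min in positions 0 to 1055, swap with position 0
  Pass 2: find min in positions 1 to 1055, swap with position 1
  Pass 3: find min in positions 2 to 1055, swap with position 2
  Pass 4: find min in positions 3 to 1055, swap with position 3
  Pass 5: find min in positions 4 to 1055, swap with position 4
  ... (1050 more passes)
Total passes (and swaps) = n - 1 = 1056 - 1 = 1055


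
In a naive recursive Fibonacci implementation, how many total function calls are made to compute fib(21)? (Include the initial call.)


Let C(m) = total calls to evaluate fib(m). Then C(0)=C(1)=1, and
C(m) = 1 + C(m-1) + C(m-2) for m >= 2.
Build the table (each entry = 1 + previous two):
  C(0) = 1
  C(1) = 1
  C(2) = 1 + 1 + 1 = 3
  C(3) = 1 + 3 + 1 = 5
  C(4) = 1 + 5 + 3 = 9
  C(5) = 1 + 9 + 5 = 15
  C(6) = 1 + 15 + 9 = 25
  C(7) = 1 + 25 + 15 = 41
  C(8) = 1 + 41 + 25 = 67
  C(9) = 1 + 67 + 41 = 109
  C(10) = 1 + 109 + 67 = 177
  C(11) = 1 + 177 + 109 = 287
  C(12) = 1 + 287 + 177 = 465
  C(13) = 1 + 465 + 287 = 753
  C(14) = 1 + 753 + 465 = 1219
  C(15) = 1 + 1219 + 753 = 1973
  C(16) = 1 + 1973 + 1219 = 3193
  C(17) = 1 + 3193 + 1973 = 5167
  C(18) = 1 + 5167 + 3193 = 8361
  C(19) = 1 + 8361 + 5167 = 13529
  C(20) = 1 + 13529 + 8361 = 21891
  C(21) = 1 + 21891 + 13529 = 35421
Total calls for fib(21) = 35421


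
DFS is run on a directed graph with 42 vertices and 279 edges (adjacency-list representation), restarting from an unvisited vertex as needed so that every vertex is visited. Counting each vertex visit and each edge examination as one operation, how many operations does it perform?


A full DFS traversal processes each vertex exactly once (push/pop on stack).
Each directed edge is examined once.
V = 42, E = 279
V + E = 321


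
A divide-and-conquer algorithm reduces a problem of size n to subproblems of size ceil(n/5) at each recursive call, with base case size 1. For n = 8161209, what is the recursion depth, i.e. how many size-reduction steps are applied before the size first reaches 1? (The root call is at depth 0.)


Each step divides the size by 5 (rounding up); after k steps the size is ceil(n/5^k), which equals 1 exactly when 5^k >= n.
So the depth is the smallest k with 5^k >= 8161209, i.e. ceil(log_5(8161209)).
5^9 = 1953125 < 8161209 <= 9765625 = 5^10
Recursion depth = 10


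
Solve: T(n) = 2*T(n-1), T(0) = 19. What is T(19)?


Unrolling:
T(19) = 2*T(18) = 2^2*T(17) = ... = 2^19*T(0)
= 2^19 * 19
= 524288 * 19 = 9961472


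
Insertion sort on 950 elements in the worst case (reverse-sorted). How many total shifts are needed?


In the worst case (reverse-sorted), each element shifts past all previous:
  Element 1: 1 shifts
  Element 2: 2 shifts
  Element 3: 3 shifts
  Element 4: 4 shifts
  Element 5: 5 shifts
  ...
  Element 949: 949 shifts
Total = 1 + 2 + ... + 949
= 950*(950-1)/2 = 450775


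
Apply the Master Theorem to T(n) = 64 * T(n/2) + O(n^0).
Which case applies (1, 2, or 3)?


The Master Theorem: T(n) = a*T(n/b) + O(n^c)
  a = 64, b = 2, c = 0
log_b(a) = log_2(64) = 6
Compare b^c with a: 2^0 = 1 < 64, so c < log_b(a).
Since c < log_b(a), Case 1 applies.
T(n) = O(n^(log_2 64)) = O(n^6)
Master Theorem case = 1


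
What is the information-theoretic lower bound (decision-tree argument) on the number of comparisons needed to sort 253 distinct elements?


A binary decision tree of height h has at most 2^h leaves and needs at least n! of them, so h >= ceil(log2(n!)).
253! is far too large to multiply out, so use Stirling's series:
  ln(n!) ~ n ln n - n + (1/2) ln(2 pi n) + 1/(12n)  (error below 1/(360 n^3), negligible here)
  ln(253) = 5.5333895
  n ln n = 253 * 5.5333895 = 1399.9475
  (1/2) ln(2 pi * 253) = (1/2) ln(1589.6459) = 3.6856
  1/(12*253) = 0.0003
  ln(253!) ~ 1399.9475 - 253 + 3.6856 + 0.0003 = 1150.6334
Convert to base 2: log2(253!) = 1150.6334 / ln 2 = 1150.6334 / 0.69314718 = 1660.0131
ceil(1660.0131) = 1661


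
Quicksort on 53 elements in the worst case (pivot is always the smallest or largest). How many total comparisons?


In the worst case, each partition step picks the worst pivot:
  Partition 1: 52 comparisons (n-1 elements to compare)
  Partition 2: 51 comparisons
  Partition 3: 50 comparisons
  Partition 4: 49 comparisons
  Partition 5: 48 comparisons
  ...
  Last partition: 0 comparisons
Total = (n-1) + (n-2) + ... + 1 + 0 = n*(n-1)/2
= 53*52/2 = 1378


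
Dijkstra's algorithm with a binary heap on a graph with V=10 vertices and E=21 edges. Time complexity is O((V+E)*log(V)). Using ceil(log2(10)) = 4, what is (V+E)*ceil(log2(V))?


Dijkstra with a binary heap: each vertex is extracted once, each edge may relax once.
Each heap operation costs O(log V).
V + E = 10 + 21 = 31
ceil(log2(10)) = 4 (since 2^3 = 8 < 10 <= 16 = 2^4)
Total heap work = (V+E) * ceil(log2(V)) = 31 * 4 = 124


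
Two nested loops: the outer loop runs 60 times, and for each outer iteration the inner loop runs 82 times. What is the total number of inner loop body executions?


Outer loop: 60 iterations
Inner loop: 82 iterations per outer iteration
Total = 60 * 82 = 4920


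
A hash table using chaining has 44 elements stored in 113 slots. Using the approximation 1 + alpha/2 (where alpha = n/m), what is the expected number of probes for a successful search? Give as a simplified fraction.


Load factor alpha = n/m = 44/113
Expected probes = 1 + alpha/2 = 1 + 44/(2*113)
= 1 + 44/226
= 226/226 + 44/226
= 270/226
Simplify: 135/113


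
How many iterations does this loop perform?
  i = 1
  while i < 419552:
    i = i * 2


The loop variable doubles each iteration:
i = 1 -> 2 -> 4 -> 8 -> 16 -> 32 -> 64 -> 128 -> 256 -> 512 -> 1024 -> 2048 -> 4096 -> 8192 -> 16384 -> 32768 -> 65536 -> 131072 -> 262144 -> 524288 (stop, 524288 >= 419552)
Number of doublings = ceil(log2(419552)) = 19


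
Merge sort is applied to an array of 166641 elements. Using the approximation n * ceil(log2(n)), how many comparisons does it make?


Merge sort divides the array into halves recursively.
Number of levels = ceil(log2(166641)) = 18
At each level, approximately n = 166641 comparisons are needed for merging.
Total comparisons ~ n * ceil(log2(n)) = 166641 * 18 = 2999538


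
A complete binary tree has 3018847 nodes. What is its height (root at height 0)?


In a complete binary tree, level k holds nodes 2^k .. 2^(k+1)-1 (1-indexed).
Height = floor(log2(n)) = floor(log2(3018847)) = 21
Check: 2^21 = 2097152 <= 3018847 < 4194304 = 2^22


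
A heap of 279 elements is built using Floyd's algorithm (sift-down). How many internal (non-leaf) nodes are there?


Leaf nodes occupy roughly half the array.
Sift-down is called for each internal node, starting from the last one.
Internal nodes = floor(n/2) = floor(279/2) = 139


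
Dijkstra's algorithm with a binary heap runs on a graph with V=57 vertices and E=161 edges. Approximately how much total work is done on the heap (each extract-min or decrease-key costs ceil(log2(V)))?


Dijkstra with a binary heap: each vertex is extracted once, each edge may relax once.
Each heap operation costs O(log V).
V + E = 57 + 161 = 218
ceil(log2(57)) = 6 (since 2^5 = 32 < 57 <= 64 = 2^6)
Total heap work = (V+E) * ceil(log2(V)) = 218 * 6 = 1308


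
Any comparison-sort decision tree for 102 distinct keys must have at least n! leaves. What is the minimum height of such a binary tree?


A binary decision tree of height h has at most 2^h leaves and needs at least n! of them, so h >= ceil(log2(n!)).
102! is far too large to multiply out, so use Stirling's series:
  ln(n!) ~ n ln n - n + (1/2) ln(2 pi n) + 1/(12n)  (error below 1/(360 n^3), negligible here)
  ln(102) = 4.6249728
  n ln n = 102 * 4.6249728 = 471.7472
  (1/2) ln(2 pi * 102) = (1/2) ln(640.8849) = 3.2314
  1/(12*102) = 0.0008
  ln(102!) ~ 471.7472 - 102 + 3.2314 + 0.0008 = 372.9794
Convert to base 2: log2(102!) = 372.9794 / ln 2 = 372.9794 / 0.69314718 = 538.0955
ceil(538.0955) = 539


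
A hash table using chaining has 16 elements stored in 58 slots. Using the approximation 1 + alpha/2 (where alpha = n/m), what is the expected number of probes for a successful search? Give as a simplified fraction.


Load factor alpha = n/m = 16/58
Expected probes = 1 + alpha/2 = 1 + 16/(2*58)
= 1 + 16/116
= 116/116 + 16/116
= 132/116
Simplify: 33/29


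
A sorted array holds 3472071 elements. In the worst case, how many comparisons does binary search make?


Halving sequence: 3472071 -> 1736035 -> 868017 -> 434008 -> 217004 -> 108502 -> 54251 -> 27125 -> 13562 -> 6781 -> 3390 -> 1695 -> 847 -> 423 -> 211 -> 105 -> 52 -> 26 -> 13 -> 6 -> 3 -> 1
Number of halvings = 21
Max comparisons = 21 + 1 = 22


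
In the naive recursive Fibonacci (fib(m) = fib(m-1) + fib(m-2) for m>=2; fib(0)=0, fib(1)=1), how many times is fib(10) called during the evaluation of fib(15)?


Let N(m) = number of times fib(m) is called while evaluating fib(15).
N(15) = 1 (the initial call).
N(14) = 1 (only fib(15) calls it).
For 1 <= m <= 13: fib(m) is called by fib(m+1) and fib(m+2), so
  N(m) = N(m+1) + N(m+2).
fib(0) is called only by fib(2), so N(0) = N(2).
Walk down from m=15:
  N(15)=1, N(14)=1, N(13)=2, N(12)=3, N(11)=5, N(10)=8
N(10) = 8


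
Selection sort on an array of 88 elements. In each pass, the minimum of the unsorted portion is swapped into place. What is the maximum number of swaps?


Selection sort performs one swap per pass:
  Pass 1: find min in positions 0 to 87, swap with position 0
  Pass 2: find min in positions 1 to 87, swap with position 1
  Pass 3: find min in positions 2 to 87, swap with position 2
  Pass 4: find min in positions 3 to 87, swap with position 3
  Pass 5: find min in positions 4 to 87, swap with position 4
  ... (82 more passes)
Total passes (and swaps) = n - 1 = 88 - 1 = 87


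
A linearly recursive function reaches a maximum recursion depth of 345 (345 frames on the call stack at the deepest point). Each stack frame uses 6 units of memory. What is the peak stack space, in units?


Maximum recursion depth = 345 frames
Memory per frame = 6 units
Total stack space = depth * frame_size
= 345 * 6 = 2070


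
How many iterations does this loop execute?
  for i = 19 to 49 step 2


The loop variable i takes values starting at 19 and increments by 2 each iteration.
Sequence: i = 19, 21, 23, 25, 27, 29, 31, 33, 35, ...
The upper bound 49 is inclusive, so the count is floor((last - first) / step) + 1:
floor((49 - 19) / 2) + 1 = floor(30/2) + 1 = 15 + 1 = 16


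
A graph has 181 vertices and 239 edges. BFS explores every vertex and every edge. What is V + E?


A full BFS traversal dequeues each vertex once and examines each edge once.
Vertex visits: 181
Edge visits: 239
V + E = 181 + 239 = 420


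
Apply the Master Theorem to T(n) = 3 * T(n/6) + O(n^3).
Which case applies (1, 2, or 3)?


The Master Theorem: T(n) = a*T(n/b) + O(n^c)
  a = 3, b = 6, c = 3
log_b(a) = log_6(3) ~ 0.613
Compare b^c with a: 6^3 = 216 > 3, so c > log_b(a).
Since c > log_b(a), Case 3 applies.
T(n) = O(n^3)
Master Theorem case = 3


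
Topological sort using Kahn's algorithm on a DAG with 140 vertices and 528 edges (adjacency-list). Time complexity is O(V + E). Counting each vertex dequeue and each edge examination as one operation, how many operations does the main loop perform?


Kahn's algorithm:
  1. Compute in-degrees: O(V + E)
  2. Process queue: each vertex dequeued once (O(V))
     each edge examined once (O(E))
Total = V + E = 140 + 528 = 668


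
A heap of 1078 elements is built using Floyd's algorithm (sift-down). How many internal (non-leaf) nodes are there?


Leaf nodes occupy roughly half the array.
Sift-down is called for each internal node, starting from the last one.
Internal nodes = floor(n/2) = floor(1078/2) = 539


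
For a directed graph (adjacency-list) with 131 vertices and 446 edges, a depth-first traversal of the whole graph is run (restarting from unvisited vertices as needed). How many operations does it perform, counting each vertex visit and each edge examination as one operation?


A full DFS traversal visits each vertex once and examines each edge once.
V = 131
E = 446
Sum = 131 + 446 = 577


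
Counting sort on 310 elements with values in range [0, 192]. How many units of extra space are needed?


Output array size: 310 (to store sorted result)
Count array size: 193 (one slot per possible value, range 0 to 192)
Total extra space = 310 + 193 = 503


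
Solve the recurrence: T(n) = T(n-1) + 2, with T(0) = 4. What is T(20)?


Unrolling the recurrence:
T(20) = T(19) + 2
       = T(18) + 2 + 2
       = T(17) + 2*3
       ...
       = T(0) + 2*20
       = 4 + 40 = 44


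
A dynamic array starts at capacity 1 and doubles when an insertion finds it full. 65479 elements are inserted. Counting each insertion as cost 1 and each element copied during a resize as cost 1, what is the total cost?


n = 65479
Insertion costs: 65479
Resizes copy 1, 2, 4, ... up to the largest power of 2 that is <= n-1 = 65478, i.e. 32768.
Copy costs = 1 + 2 + 4 + 8 + 16 + 32 + 64 + 128 + 256 + 512 + 1024 + 2048 + 4096 + 8192 + 16384 + 32768 = 65535
Total = 65479 + 65535 = 131014


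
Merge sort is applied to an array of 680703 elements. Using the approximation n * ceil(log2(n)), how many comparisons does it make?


Merge sort divides the array into halves recursively.
Number of levels = ceil(log2(680703)) = 20
At each level, approximately n = 680703 comparisons are needed for merging.
Total comparisons ~ n * ceil(log2(n)) = 680703 * 20 = 13614060


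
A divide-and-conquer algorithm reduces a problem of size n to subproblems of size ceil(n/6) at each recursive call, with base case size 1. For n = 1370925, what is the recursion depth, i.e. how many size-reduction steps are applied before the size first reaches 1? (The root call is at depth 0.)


Each step divides the size by 6 (rounding up); after k steps the size is ceil(n/6^k), which equals 1 exactly when 6^k >= n.
So the depth is the smallest k with 6^k >= 1370925, i.e. ceil(log_6(1370925)).
6^7 = 279936 < 1370925 <= 1679616 = 6^8
Recursion depth = 8


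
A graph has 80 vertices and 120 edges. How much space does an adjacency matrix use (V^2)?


Adjacency matrix: V x V grid of entries
Space = V^2 = 80^2 = 80 * 80 = 6400


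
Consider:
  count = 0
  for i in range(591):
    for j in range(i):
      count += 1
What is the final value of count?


For each i, the inner loop runs i times:
  i=0: inner runs 0 times
  i=1: inner runs 1 time
  i=2: inner runs 2 times
  i=3: inner runs 3 times
  i=4: inner runs 4 times
  i=5: inner runs 5 times
  i=6: inner runs 6 times
  i=7: inner runs 7 times
  ...
Total = 0 + 1 + 2 + ... + 590 = 591*(591-1)/2 = 174345


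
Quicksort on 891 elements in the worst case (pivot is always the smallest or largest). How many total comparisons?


In the worst case, each partition step picks the worst pivot:
  Partition 1: 890 comparisons (n-1 elements to compare)
  Partition 2: 889 comparisons
  Partition 3: 888 comparisons
  Partition 4: 887 comparisons
  Partition 5: 886 comparisons
  ...
  Last partition: 0 comparisons
Total = (n-1) + (n-2) + ... + 1 + 0 = n*(n-1)/2
= 891*890/2 = 396495


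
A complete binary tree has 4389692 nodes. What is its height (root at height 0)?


In a complete binary tree, level k holds nodes 2^k .. 2^(k+1)-1 (1-indexed).
Height = floor(log2(n)) = floor(log2(4389692)) = 22
Check: 2^22 = 4194304 <= 4389692 < 8388608 = 2^23


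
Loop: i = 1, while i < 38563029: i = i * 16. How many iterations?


i multiplies by 16 each step:
i = 1 -> 16 -> 256 -> 4096 -> 65536 -> 1048576 -> 16777216 -> 268435456 (stop)
Iterations = ceil(log_16(38563029)) = 7


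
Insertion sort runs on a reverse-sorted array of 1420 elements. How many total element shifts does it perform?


Sum of shifts = 1 + 2 + 3 + ... + 1419
= 1420 * 1419 / 2
= 2014980 / 2
= 1007490


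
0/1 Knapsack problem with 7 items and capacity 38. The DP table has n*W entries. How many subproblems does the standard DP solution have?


The DP table is indexed by (item, capacity).
Rows: 7 items
Columns: 38 capacity values (1 to W)
Total subproblems = 7 * 38 = 266


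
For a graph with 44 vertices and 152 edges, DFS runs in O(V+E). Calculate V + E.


A full DFS traversal visits each vertex once and examines each edge once.
V = 44
E = 152
Sum = 44 + 152 = 196


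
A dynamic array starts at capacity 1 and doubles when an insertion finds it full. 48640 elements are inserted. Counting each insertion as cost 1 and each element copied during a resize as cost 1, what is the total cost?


n = 48640
Insertion costs: 48640
Resizes copy 1, 2, 4, ... up to the largest power of 2 that is <= n-1 = 48639, i.e. 32768.
Copy costs = 1 + 2 + 4 + 8 + 16 + 32 + 64 + 128 + 256 + 512 + 1024 + 2048 + 4096 + 8192 + 16384 + 32768 = 65535
Total = 48640 + 65535 = 114175


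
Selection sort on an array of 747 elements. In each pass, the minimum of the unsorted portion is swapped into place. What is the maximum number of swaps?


Selection sort performs one swap per pass:
  Pass 1: find min in positions 0 to 746, swap with position 0
  Pass 2: find min in positions 1 to 746, swap with position 1
  Pass 3: find min in positions 2 to 746, swap with position 2
  Pass 4: find min in positions 3 to 746, swap with position 3
  Pass 5: find min in positions 4 to 746, swap with position 4
  ... (741 more passes)
Total passes (and swaps) = n - 1 = 747 - 1 = 746


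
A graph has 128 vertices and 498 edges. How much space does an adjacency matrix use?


Adjacency matrix: V x V grid of entries
Space = V^2 = 128^2 = 128 * 128 = 16384


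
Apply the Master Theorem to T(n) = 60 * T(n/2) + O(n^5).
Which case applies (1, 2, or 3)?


The Master Theorem: T(n) = a*T(n/b) + O(n^c)
  a = 60, b = 2, c = 5
log_b(a) = log_2(60) ~ 5.907
Compare b^c with a: 2^5 = 32 < 60, so c < log_b(a).
Since c < log_b(a), Case 1 applies.
T(n) = O(n^(log_2 60)) ~ O(n^5.907)
Master Theorem case = 1


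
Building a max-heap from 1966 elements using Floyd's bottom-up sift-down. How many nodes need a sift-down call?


In a heap of 1966 elements (0-indexed array):
  Last element index: 1965
  Parent of last element: floor((1965 - 1) / 2) = 982
  Internal nodes: indices 0 to 982
  Count = floor(1966/2) = 983


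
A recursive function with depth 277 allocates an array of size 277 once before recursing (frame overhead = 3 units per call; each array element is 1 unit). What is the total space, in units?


Array allocation: 277 units (allocated once)
Stack frames: 277 deep * 3 per frame = 831 units
Total = 277 + 831 = 1108


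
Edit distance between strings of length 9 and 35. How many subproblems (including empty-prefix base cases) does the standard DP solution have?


The table includes base cases (empty prefixes).
Rows: (m+1) = 10
Columns: (n+1) = 36
Total = 10 * 36 = 360


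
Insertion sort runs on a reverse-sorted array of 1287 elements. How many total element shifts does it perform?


Sum of shifts = 1 + 2 + 3 + ... + 1286
= 1287 * 1286 / 2
= 1655082 / 2
= 827541


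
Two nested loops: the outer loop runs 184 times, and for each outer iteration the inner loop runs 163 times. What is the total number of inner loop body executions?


Outer loop: 184 iterations
Inner loop: 163 iterations per outer iteration
Total = 184 * 163 = 29992


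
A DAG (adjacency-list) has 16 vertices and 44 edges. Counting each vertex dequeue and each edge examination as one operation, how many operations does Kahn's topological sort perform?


V = 16 (vertex processing)
E = 44 (edge processing)
V + E = 16 + 44 = 60


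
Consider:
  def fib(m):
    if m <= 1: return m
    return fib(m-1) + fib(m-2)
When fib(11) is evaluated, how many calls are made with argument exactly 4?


Let N(m) = number of times fib(m) is called while evaluating fib(11).
N(11) = 1 (the initial call).
N(10) = 1 (only fib(11) calls it).
For 1 <= m <= 9: fib(m) is called by fib(m+1) and fib(m+2), so
  N(m) = N(m+1) + N(m+2).
fib(0) is called only by fib(2), so N(0) = N(2).
Walk down from m=11:
  N(11)=1, N(10)=1, N(9)=2, N(8)=3, N(7)=5, N(6)=8, N(5)=13, N(4)=21
N(4) = 21


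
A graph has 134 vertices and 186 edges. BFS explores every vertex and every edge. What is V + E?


A full BFS traversal dequeues each vertex once and examines each edge once.
Vertex visits: 134
Edge visits: 186
V + E = 134 + 186 = 320


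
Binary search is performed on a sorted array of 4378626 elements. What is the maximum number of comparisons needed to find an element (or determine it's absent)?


Binary search halves the search space each comparison:
  Step 1: search space = 4378626 -> 2189313
  Step 2: search space = 2189313 -> 1094656
  Step 3: search space = 1094656 -> 547328
  Step 4: search space = 547328 -> 273664
  Step 5: search space = 273664 -> 136832
  Step 6: search space = 136832 -> 68416
  Step 7: search space = 68416 -> 34208
  Step 8: search space = 34208 -> 17104
  Step 9: search space = 17104 -> 8552
  Step 10: search space = 8552 -> 4276
  Step 11: search space = 4276 -> 2138
  Step 12: search space = 2138 -> 1069
  Step 13: search space = 1069 -> 534
  Step 14: search space = 534 -> 267
  Step 15: search space = 267 -> 133
  Step 16: search space = 133 -> 66
  Step 17: search space = 66 -> 33
  Step 18: search space = 33 -> 16
  Step 19: search space = 16 -> 8
  Step 20: search space = 8 -> 4
  Step 21: search space = 4 -> 2
  Step 22: search space = 2 -> 1
  Step 23: search space = 1 (final check)
Maximum comparisons = floor(log2(4378626)) + 1 = 22 + 1 = 23


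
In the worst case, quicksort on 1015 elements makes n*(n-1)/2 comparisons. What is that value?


Sum of comparisons per partition:
1014 + 1013 + ... + 1 + 0
= 1015 * (1015 - 1) / 2
= 1015 * 1014 / 2
= 514605


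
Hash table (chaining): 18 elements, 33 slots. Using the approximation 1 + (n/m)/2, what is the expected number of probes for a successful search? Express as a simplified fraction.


Computing expected probes:
alpha = 18/33
= 1 + alpha/2
= 1 + 18/(2*33)
= (2*33 + 18) / (2*33)
= 84/66 = 14/11


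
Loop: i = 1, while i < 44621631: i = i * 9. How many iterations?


i multiplies by 9 each step:
i = 1 -> 9 -> 81 -> 729 -> 6561 -> 59049 -> 531441 -> 4782969 -> 43046721 -> 387420489 (stop)
Iterations = ceil(log_9(44621631)) = 9


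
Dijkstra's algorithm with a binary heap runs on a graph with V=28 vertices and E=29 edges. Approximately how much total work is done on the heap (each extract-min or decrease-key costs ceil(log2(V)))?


Dijkstra with a binary heap: each vertex is extracted once, each edge may relax once.
Each heap operation costs O(log V).
V + E = 28 + 29 = 57
ceil(log2(28)) = 5 (since 2^4 = 16 < 28 <= 32 = 2^5)
Total heap work = (V+E) * ceil(log2(V)) = 57 * 5 = 285


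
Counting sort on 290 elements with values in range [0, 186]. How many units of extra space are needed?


Output array size: 290 (to store sorted result)
Count array size: 187 (one slot per possible value, range 0 to 186)
Total extra space = 290 + 187 = 477


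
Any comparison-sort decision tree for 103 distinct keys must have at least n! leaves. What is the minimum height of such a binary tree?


A binary decision tree of height h has at most 2^h leaves and needs at least n! of them, so h >= ceil(log2(n!)).
103! is far too large to multiply out, so use Stirling's series:
  ln(n!) ~ n ln n - n + (1/2) ln(2 pi n) + 1/(12n)  (error below 1/(360 n^3), negligible here)
  ln(103) = 4.6347290
  n ln n = 103 * 4.6347290 = 477.3771
  (1/2) ln(2 pi * 103) = (1/2) ln(647.1681) = 3.2363
  1/(12*103) = 0.0008
  ln(103!) ~ 477.3771 - 103 + 3.2363 + 0.0008 = 377.6142
Convert to base 2: log2(103!) = 377.6142 / ln 2 = 377.6142 / 0.69314718 = 544.7821
ceil(544.7821) = 545


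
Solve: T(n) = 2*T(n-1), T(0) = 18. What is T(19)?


Unrolling:
T(19) = 2*T(18) = 2^2*T(17) = ... = 2^19*T(0)
= 2^19 * 18
= 524288 * 18 = 9437184


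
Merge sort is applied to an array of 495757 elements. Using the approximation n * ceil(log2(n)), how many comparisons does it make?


Merge sort divides the array into halves recursively.
Number of levels = ceil(log2(495757)) = 19
At each level, approximately n = 495757 comparisons are needed for merging.
Total comparisons ~ n * ceil(log2(n)) = 495757 * 19 = 9419383


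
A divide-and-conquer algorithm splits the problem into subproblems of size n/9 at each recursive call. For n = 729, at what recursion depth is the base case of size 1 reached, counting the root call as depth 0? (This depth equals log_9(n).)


At each depth, the problem size is divided by 9:
  Depth 0: problem size = 729
  Depth 1: problem size = 81
  Depth 2: problem size = 9
  Depth 3: problem size = 1 (base case)
The base case is reached at depth log_9(729) = 3 (the tree has 4 levels counting depth 0, but the depth asked for is 3).
Recursion depth = 3
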